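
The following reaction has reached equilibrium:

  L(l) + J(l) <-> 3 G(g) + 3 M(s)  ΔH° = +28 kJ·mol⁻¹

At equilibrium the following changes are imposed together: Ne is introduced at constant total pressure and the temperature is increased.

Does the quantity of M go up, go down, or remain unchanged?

increases

Adding inert gas at constant total pressure expands the volume and lowers every reacting partial pressure. With Δn_gas = 3 − 0 = +3, Q moves away from K toward the side with fewer gas moles, so the system shifts toward the side with more gas moles — to the right.
The forward reaction is endothermic. Raising T favours the endothermic direction — shift to the right.
The net shift is to the right. M is a product, so its amount increases.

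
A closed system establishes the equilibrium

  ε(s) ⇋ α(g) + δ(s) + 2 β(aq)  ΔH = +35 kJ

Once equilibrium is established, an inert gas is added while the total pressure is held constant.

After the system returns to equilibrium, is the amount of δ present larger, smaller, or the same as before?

Adding inert gas at constant total pressure expands the volume and lowers every reacting partial pressure. With Δn_gas = 1 − 0 = +1, Q moves away from K toward the side with fewer gas moles, so the system shifts toward the side with more gas moles — to the right.
The net shift is to the right. δ is a product, so its amount increases.

increases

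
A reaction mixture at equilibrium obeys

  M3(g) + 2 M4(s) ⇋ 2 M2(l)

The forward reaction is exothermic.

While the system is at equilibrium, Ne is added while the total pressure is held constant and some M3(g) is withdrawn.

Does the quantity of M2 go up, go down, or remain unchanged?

Adding inert gas at constant total pressure expands the volume and lowers every reacting partial pressure. With Δn_gas = 0 − 1 = -1, Q moves away from K toward the side with fewer gas moles, so the system shifts toward the side with more gas moles — to the left.
Removing M3 (g), a reactant, drives the reaction to the left.
The net shift is to the left. M2 is a product, so its amount decreases.

decreases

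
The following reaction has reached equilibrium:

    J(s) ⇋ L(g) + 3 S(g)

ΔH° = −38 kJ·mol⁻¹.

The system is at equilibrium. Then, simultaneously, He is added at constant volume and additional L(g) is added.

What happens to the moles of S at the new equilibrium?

At constant volume, adding an inert gas leaves every reacting species' partial pressure unchanged, so Q is unchanged — no shift from this change.
Adding L (g), a product, drives the reaction to the left.
The net shift is to the left. S is a product, so its amount decreases.

decreases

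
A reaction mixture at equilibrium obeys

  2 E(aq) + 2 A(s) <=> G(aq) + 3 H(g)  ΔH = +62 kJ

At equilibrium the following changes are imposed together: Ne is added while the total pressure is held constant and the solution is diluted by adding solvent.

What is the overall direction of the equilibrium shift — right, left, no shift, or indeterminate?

Adding inert gas at constant total pressure expands the volume and lowers every reacting partial pressure. With Δn_gas = 3 − 0 = +3, Q moves away from K toward the side with fewer gas moles, so the system shifts toward the side with more gas moles — to the right.
Dilution lowers every aqueous concentration by the same factor. Δn_aq = 1 − 2 = -1, so the system shifts toward the side with more dissolved moles — to the left.
The individual effects push in opposite directions; without quantitative information the net direction cannot be determined.

cannot be determined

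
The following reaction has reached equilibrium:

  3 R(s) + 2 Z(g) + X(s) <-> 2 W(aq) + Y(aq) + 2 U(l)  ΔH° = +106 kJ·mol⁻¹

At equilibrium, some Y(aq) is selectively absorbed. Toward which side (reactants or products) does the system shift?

right

Removing Y (aq), a product, drives the reaction to the right.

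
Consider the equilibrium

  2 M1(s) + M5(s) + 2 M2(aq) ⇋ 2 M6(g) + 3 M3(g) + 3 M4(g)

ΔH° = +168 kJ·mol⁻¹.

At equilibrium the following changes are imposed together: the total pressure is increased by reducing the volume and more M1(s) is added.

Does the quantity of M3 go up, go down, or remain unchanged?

decreases

Gas moles: reactants 0, products 8 (Δn_gas = +8). Compression shifts the system toward the side with fewer moles of gas — to the left.
M1 is a pure solid; its activity is 1 regardless of amount, so Q is unaffected — no shift from this change.
The net shift is to the left. M3 is a product, so its amount decreases.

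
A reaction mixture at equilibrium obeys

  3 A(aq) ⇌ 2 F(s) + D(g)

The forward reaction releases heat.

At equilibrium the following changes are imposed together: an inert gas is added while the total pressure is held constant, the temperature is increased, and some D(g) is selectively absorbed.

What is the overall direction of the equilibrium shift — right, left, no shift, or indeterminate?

cannot be determined

Adding inert gas at constant total pressure expands the volume and lowers every reacting partial pressure. With Δn_gas = 1 − 0 = +1, Q moves away from K toward the side with fewer gas moles, so the system shifts toward the side with more gas moles — to the right.
The forward reaction is exothermic. Raising T favours the endothermic direction — shift to the left.
Removing D (g), a product, drives the reaction to the right.
The individual effects push in opposite directions; without quantitative information the net direction cannot be determined.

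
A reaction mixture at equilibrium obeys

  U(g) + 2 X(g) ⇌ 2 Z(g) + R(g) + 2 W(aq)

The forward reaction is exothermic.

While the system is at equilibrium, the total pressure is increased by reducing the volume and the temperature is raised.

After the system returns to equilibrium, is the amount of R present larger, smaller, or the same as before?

Gas moles: reactants 3, products 3. Δn_gas = 0, so a volume change leaves Q equal to K — no shift from this change.
The forward reaction is exothermic. Raising T favours the endothermic direction — shift to the left.
The net shift is to the left. R is a product, so its amount decreases.

decreases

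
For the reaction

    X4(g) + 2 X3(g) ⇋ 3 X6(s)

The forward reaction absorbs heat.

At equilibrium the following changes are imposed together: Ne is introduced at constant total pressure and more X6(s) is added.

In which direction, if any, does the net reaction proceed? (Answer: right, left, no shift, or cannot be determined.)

left

Adding inert gas at constant total pressure expands the volume and lowers every reacting partial pressure. With Δn_gas = 0 − 3 = -3, Q moves away from K toward the side with fewer gas moles, so the system shifts toward the side with more gas moles — to the left.
X6 is a pure solid; its activity is 1 regardless of amount, so Q is unaffected — no shift from this change.
Only the nonzero effect(s) matter; the net shift is to the left.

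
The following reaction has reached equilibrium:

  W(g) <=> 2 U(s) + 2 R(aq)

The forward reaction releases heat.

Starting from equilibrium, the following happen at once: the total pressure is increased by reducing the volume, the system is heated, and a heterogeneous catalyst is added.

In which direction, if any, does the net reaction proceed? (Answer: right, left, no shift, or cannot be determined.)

Gas moles: reactants 1, products 0 (Δn_gas = -1). Compression shifts the system toward the side with fewer moles of gas — to the right.
The forward reaction is exothermic. Raising T favours the endothermic direction — shift to the left.
A catalyst speeds both forward and reverse rates equally; it changes neither Q nor K — no shift from this change.
The individual effects push in opposite directions; without quantitative information the net direction cannot be determined.

cannot be determined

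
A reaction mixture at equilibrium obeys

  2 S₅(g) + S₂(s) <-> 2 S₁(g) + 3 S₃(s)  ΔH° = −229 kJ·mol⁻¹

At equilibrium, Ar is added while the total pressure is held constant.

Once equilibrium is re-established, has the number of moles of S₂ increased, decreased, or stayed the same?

unchanged

Adding inert gas at constant total pressure expands the volume, scaling every reacting partial pressure by the same factor. Δn_gas = 2 − 2 = 0, so Q is unchanged — no shift.
No net shift occurs, so the amount of S₂ is unchanged.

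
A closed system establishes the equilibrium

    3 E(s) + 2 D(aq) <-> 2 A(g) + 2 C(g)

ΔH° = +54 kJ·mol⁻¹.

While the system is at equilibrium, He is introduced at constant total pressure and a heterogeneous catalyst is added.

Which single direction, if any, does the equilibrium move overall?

Adding inert gas at constant total pressure expands the volume and lowers every reacting partial pressure. With Δn_gas = 4 − 0 = +4, Q moves away from K toward the side with fewer gas moles, so the system shifts toward the side with more gas moles — to the right.
A catalyst speeds both forward and reverse rates equally; it changes neither Q nor K — no shift from this change.
Only the nonzero effect(s) matter; the net shift is to the right.

right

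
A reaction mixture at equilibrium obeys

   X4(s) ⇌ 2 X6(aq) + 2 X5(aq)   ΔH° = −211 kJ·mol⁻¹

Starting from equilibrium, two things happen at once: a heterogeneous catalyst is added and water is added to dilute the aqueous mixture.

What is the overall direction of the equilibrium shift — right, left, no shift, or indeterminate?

A catalyst speeds both forward and reverse rates equally; it changes neither Q nor K — no shift from this change.
Dilution lowers every aqueous concentration by the same factor. Δn_aq = 4 − 0 = +4, so the system shifts toward the side with more dissolved moles — to the right.
Only the nonzero effect(s) matter; the net shift is to the right.

right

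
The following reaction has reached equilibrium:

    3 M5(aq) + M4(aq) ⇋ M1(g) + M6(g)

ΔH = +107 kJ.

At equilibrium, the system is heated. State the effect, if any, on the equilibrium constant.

K depends on temperature via the van 't Hoff relation. The forward reaction is endothermic, so raising T increases K.

increases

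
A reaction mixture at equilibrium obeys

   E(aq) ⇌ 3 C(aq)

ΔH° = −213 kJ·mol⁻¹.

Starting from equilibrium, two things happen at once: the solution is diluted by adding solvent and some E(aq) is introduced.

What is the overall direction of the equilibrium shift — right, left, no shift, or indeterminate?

right

Dilution lowers every aqueous concentration by the same factor. Δn_aq = 3 − 1 = +2, so the system shifts toward the side with more dissolved moles — to the right.
Adding E (aq), a reactant, drives the reaction to the right.
All effects act in the same direction — net shift to the right.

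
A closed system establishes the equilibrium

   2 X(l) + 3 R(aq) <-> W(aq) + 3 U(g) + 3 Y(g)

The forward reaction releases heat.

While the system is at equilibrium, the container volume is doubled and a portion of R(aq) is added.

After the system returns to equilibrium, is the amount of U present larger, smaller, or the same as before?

Gas moles: reactants 0, products 6 (Δn_gas = +6). Expansion shifts the system toward the side with more moles of gas — to the right.
Adding R (aq), a reactant, drives the reaction to the right.
The net shift is to the right. U is a product, so its amount increases.

increases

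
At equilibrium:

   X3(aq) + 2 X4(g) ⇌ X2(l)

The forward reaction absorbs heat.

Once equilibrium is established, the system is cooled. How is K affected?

decreases

K depends on temperature via the van 't Hoff relation. The forward reaction is endothermic, so lowering T decreases K.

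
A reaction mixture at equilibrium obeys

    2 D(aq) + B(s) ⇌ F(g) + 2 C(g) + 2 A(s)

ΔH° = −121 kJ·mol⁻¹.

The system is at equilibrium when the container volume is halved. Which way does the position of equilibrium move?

left

Gas moles: reactants 0, products 3 (Δn_gas = +3). Compression shifts the system toward the side with fewer moles of gas — to the left.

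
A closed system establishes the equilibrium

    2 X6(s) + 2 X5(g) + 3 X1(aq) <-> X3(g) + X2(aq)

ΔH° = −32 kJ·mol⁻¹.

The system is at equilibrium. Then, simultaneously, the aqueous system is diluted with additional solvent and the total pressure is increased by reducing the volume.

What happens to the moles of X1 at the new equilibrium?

cannot be determined

Dilution lowers every aqueous concentration by the same factor. Δn_aq = 1 − 3 = -2, so the system shifts toward the side with more dissolved moles — to the left.
Gas moles: reactants 2, products 1 (Δn_gas = -1). Compression shifts the system toward the side with fewer moles of gas — to the right.
The two effects oppose each other, so the net shift — and hence the change in X1 — cannot be determined from the given information.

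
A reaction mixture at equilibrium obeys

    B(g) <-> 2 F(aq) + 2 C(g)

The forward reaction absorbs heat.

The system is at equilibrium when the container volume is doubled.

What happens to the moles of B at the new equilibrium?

decreases

Gas moles: reactants 1, products 2 (Δn_gas = +1). Expansion shifts the system toward the side with more moles of gas — to the right.
The net shift is to the right. B is a reactant, so its amount decreases.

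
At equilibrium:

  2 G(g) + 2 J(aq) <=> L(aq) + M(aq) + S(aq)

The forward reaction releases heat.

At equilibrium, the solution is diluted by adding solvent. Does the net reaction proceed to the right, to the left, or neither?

Dilution lowers every aqueous concentration by the same factor. Δn_aq = 3 − 2 = +1, so the system shifts toward the side with more dissolved moles — to the right.

right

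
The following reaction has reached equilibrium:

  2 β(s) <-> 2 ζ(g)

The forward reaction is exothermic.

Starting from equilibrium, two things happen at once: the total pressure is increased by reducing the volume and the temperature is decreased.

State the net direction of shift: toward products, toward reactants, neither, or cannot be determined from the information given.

cannot be determined

Gas moles: reactants 0, products 2 (Δn_gas = +2). Compression shifts the system toward the side with fewer moles of gas — to the left.
The forward reaction is exothermic. Lowering T favours the exothermic direction — shift to the right.
The individual effects push in opposite directions; without quantitative information the net direction cannot be determined.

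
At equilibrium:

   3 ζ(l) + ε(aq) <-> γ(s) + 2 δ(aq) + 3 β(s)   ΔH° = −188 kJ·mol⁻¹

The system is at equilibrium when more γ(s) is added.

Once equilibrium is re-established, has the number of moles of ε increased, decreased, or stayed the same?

unchanged

γ is a pure solid; its activity is 1 regardless of amount, so Q is unaffected — no shift from this change.
No net shift occurs, so the amount of ε is unchanged.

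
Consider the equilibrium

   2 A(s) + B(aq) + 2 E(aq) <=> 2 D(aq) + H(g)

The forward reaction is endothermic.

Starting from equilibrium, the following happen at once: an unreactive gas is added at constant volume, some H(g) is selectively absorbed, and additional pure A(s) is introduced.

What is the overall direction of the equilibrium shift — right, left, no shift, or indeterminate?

right

At constant volume, adding an inert gas leaves every reacting species' partial pressure unchanged, so Q is unchanged — no shift from this change.
Removing H (g), a product, drives the reaction to the right.
A is a pure solid; its activity is 1 regardless of amount, so Q is unaffected — no shift from this change.
Only the nonzero effect(s) matter; the net shift is to the right.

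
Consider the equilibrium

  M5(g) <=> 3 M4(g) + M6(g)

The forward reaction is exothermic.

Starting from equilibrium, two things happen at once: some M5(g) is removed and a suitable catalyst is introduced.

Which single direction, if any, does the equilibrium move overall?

Removing M5 (g), a reactant, drives the reaction to the left.
A catalyst speeds both forward and reverse rates equally; it changes neither Q nor K — no shift from this change.
Only the nonzero effect(s) matter; the net shift is to the left.

left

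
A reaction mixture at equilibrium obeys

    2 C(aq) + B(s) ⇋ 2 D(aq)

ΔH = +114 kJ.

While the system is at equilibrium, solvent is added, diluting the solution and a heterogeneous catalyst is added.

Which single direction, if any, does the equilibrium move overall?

Dilution scales every aqueous concentration by the same factor. Δn_aq = 2 − 2 = 0, so Q is unchanged — no shift.
A catalyst speeds both forward and reverse rates equally; it changes neither Q nor K — no shift from this change.
None of the changes alters Q relative to K, so there is no net shift.

no shift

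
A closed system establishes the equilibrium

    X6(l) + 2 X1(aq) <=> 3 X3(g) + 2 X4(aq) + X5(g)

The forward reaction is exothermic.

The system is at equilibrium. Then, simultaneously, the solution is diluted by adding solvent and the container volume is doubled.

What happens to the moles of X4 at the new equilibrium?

Dilution scales every aqueous concentration by the same factor. Δn_aq = 2 − 2 = 0, so Q is unchanged — no shift.
Gas moles: reactants 0, products 4 (Δn_gas = +4). Expansion shifts the system toward the side with more moles of gas — to the right.
The net shift is to the right. X4 is a product, so its amount increases.

increases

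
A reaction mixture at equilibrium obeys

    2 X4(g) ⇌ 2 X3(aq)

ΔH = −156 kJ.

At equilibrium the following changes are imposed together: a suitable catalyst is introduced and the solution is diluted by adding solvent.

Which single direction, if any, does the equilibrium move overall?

right

A catalyst speeds both forward and reverse rates equally; it changes neither Q nor K — no shift from this change.
Dilution lowers every aqueous concentration by the same factor. Δn_aq = 2 − 0 = +2, so the system shifts toward the side with more dissolved moles — to the right.
Only the nonzero effect(s) matter; the net shift is to the right.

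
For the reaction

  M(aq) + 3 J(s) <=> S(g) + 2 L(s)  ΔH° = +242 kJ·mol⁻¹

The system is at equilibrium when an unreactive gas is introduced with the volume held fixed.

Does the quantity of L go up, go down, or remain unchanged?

unchanged

At constant volume, adding an inert gas leaves every reacting species' partial pressure unchanged, so Q is unchanged — no shift from this change.
No net shift occurs, so the amount of L is unchanged.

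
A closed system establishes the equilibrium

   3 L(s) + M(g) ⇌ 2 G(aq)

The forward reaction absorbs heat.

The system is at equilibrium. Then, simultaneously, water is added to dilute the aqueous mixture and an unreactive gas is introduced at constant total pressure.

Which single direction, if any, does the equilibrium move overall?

Dilution lowers every aqueous concentration by the same factor. Δn_aq = 2 − 0 = +2, so the system shifts toward the side with more dissolved moles — to the right.
Adding inert gas at constant total pressure expands the volume and lowers every reacting partial pressure. With Δn_gas = 0 − 1 = -1, Q moves away from K toward the side with fewer gas moles, so the system shifts toward the side with more gas moles — to the left.
The individual effects push in opposite directions; without quantitative information the net direction cannot be determined.

cannot be determined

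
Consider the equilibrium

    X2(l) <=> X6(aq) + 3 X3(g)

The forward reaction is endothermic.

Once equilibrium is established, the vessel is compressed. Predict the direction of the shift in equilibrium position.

left

Gas moles: reactants 0, products 3 (Δn_gas = +3). Compression shifts the system toward the side with fewer moles of gas — to the left.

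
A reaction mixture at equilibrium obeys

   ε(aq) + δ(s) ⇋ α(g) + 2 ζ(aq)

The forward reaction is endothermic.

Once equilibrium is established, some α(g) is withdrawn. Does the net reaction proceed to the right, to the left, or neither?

Removing α (g), a product, drives the reaction to the right.

right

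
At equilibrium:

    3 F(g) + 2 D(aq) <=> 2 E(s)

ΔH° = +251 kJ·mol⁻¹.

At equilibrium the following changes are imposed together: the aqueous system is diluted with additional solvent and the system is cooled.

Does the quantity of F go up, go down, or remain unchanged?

increases

Dilution lowers every aqueous concentration by the same factor. Δn_aq = 0 − 2 = -2, so the system shifts toward the side with more dissolved moles — to the left.
The forward reaction is endothermic. Lowering T favours the exothermic direction — shift to the left.
The net shift is to the left. F is a reactant, so its amount increases.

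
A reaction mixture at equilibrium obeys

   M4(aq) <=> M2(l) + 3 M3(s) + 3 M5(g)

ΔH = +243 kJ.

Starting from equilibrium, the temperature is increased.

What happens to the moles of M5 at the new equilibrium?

The forward reaction is endothermic. Raising T favours the endothermic direction — shift to the right.
The net shift is to the right. M5 is a product, so its amount increases.

increases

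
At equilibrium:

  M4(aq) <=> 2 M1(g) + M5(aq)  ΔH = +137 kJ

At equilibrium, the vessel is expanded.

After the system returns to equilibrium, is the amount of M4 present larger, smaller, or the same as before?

decreases

Gas moles: reactants 0, products 2 (Δn_gas = +2). Expansion shifts the system toward the side with more moles of gas — to the right.
The net shift is to the right. M4 is a reactant, so its amount decreases.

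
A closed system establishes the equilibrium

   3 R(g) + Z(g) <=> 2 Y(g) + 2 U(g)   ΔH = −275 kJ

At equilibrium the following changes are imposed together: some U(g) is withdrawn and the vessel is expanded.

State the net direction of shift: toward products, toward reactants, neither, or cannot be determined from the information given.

Removing U (g), a product, drives the reaction to the right.
Gas moles: reactants 4, products 4. Δn_gas = 0, so a volume change leaves Q equal to K — no shift from this change.
Only the nonzero effect(s) matter; the net shift is to the right.

right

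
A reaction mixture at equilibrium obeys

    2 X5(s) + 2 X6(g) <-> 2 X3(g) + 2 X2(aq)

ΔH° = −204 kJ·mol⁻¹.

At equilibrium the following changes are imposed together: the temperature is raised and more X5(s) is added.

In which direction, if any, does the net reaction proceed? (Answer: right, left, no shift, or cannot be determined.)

left

The forward reaction is exothermic. Raising T favours the endothermic direction — shift to the left.
X5 is a pure solid; its activity is 1 regardless of amount, so Q is unaffected — no shift from this change.
Only the nonzero effect(s) matter; the net shift is to the left.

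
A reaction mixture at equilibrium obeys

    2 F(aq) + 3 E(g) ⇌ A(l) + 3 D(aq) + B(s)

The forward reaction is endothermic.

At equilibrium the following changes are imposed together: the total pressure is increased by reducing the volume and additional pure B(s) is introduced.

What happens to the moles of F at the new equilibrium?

Gas moles: reactants 3, products 0 (Δn_gas = -3). Compression shifts the system toward the side with fewer moles of gas — to the right.
B is a pure solid; its activity is 1 regardless of amount, so Q is unaffected — no shift from this change.
The net shift is to the right. F is a reactant, so its amount decreases.

decreases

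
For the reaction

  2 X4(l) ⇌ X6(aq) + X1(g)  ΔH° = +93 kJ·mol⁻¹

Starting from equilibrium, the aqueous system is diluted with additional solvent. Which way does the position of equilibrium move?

right

Dilution lowers every aqueous concentration by the same factor. Δn_aq = 1 − 0 = +1, so the system shifts toward the side with more dissolved moles — to the right.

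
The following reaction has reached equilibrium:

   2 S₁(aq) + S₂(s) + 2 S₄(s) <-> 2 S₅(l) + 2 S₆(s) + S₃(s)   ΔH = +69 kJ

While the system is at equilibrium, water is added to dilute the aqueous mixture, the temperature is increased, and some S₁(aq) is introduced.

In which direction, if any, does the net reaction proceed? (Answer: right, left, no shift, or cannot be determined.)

Dilution lowers every aqueous concentration by the same factor. Δn_aq = 0 − 2 = -2, so the system shifts toward the side with more dissolved moles — to the left.
The forward reaction is endothermic. Raising T favours the endothermic direction — shift to the right.
Adding S₁ (aq), a reactant, drives the reaction to the right.
The individual effects push in opposite directions; without quantitative information the net direction cannot be determined.

cannot be determined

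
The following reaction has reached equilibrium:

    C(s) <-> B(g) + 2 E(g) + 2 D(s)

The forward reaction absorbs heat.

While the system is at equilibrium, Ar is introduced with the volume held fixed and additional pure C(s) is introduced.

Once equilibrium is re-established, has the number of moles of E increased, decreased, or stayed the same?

unchanged

At constant volume, adding an inert gas leaves every reacting species' partial pressure unchanged, so Q is unchanged — no shift from this change.
C is a pure solid; its activity is 1 regardless of amount, so Q is unaffected — no shift from this change.
No net shift occurs, so the amount of E is unchanged.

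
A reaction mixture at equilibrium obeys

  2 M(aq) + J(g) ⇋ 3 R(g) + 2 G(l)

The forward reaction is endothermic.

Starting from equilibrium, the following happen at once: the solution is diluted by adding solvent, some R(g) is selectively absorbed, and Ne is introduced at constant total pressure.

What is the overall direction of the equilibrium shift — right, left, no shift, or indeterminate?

cannot be determined

Dilution lowers every aqueous concentration by the same factor. Δn_aq = 0 − 2 = -2, so the system shifts toward the side with more dissolved moles — to the left.
Removing R (g), a product, drives the reaction to the right.
Adding inert gas at constant total pressure expands the volume and lowers every reacting partial pressure. With Δn_gas = 3 − 1 = +2, Q moves away from K toward the side with fewer gas moles, so the system shifts toward the side with more gas moles — to the right.
The individual effects push in opposite directions; without quantitative information the net direction cannot be determined.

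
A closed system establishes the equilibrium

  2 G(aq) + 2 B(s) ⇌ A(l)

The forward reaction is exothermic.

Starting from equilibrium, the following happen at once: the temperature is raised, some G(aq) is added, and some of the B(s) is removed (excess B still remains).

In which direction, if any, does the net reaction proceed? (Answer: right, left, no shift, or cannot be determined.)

cannot be determined

The forward reaction is exothermic. Raising T favours the endothermic direction — shift to the left.
Adding G (aq), a reactant, drives the reaction to the right.
B is a pure solid; its activity is 1 regardless of amount, so Q is unaffected — no shift from this change.
The individual effects push in opposite directions; without quantitative information the net direction cannot be determined.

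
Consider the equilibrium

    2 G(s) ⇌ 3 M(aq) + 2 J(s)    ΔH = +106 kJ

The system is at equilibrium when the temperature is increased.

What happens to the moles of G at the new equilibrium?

The forward reaction is endothermic. Raising T favours the endothermic direction — shift to the right.
The net shift is to the right. G is a reactant, so its amount decreases.

decreases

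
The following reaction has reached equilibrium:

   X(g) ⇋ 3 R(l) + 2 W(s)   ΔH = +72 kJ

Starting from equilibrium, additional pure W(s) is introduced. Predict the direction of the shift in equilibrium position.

no shift

W is a pure solid; its activity is 1 regardless of amount, so Q is unaffected — no shift from this change.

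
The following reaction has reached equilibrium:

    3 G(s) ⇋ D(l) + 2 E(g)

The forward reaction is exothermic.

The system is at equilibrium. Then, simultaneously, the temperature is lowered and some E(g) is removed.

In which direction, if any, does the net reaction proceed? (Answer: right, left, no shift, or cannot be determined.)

right

The forward reaction is exothermic. Lowering T favours the exothermic direction — shift to the right.
Removing E (g), a product, drives the reaction to the right.
All effects act in the same direction — net shift to the right.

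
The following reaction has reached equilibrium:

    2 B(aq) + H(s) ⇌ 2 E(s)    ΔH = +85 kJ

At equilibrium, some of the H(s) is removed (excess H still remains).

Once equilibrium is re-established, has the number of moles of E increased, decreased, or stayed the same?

unchanged

H is a pure solid; its activity is 1 regardless of amount, so Q is unaffected — no shift from this change.
No net shift occurs, so the amount of E is unchanged.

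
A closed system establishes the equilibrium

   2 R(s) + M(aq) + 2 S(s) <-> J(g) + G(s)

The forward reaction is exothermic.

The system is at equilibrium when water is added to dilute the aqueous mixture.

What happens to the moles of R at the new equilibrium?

Dilution lowers every aqueous concentration by the same factor. Δn_aq = 0 − 1 = -1, so the system shifts toward the side with more dissolved moles — to the left.
The net shift is to the left. R is a reactant, so its amount increases.

increases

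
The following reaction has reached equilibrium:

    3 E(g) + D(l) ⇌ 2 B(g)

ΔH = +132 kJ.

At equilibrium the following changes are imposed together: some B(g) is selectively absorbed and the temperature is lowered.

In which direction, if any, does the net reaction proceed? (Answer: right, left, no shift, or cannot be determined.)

Removing B (g), a product, drives the reaction to the right.
The forward reaction is endothermic. Lowering T favours the exothermic direction — shift to the left.
The individual effects push in opposite directions; without quantitative information the net direction cannot be determined.

cannot be determined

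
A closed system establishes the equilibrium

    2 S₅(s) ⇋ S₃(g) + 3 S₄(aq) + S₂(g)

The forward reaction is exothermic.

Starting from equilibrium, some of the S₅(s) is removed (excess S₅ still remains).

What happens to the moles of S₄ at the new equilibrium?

S₅ is a pure solid; its activity is 1 regardless of amount, so Q is unaffected — no shift from this change.
No net shift occurs, so the amount of S₄ is unchanged.

unchanged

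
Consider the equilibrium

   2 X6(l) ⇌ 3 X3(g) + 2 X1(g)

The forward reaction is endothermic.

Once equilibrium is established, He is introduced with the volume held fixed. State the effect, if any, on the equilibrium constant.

The equilibrium constant depends only on temperature. This perturbation changes neither the position of equilibrium nor K.

unchanged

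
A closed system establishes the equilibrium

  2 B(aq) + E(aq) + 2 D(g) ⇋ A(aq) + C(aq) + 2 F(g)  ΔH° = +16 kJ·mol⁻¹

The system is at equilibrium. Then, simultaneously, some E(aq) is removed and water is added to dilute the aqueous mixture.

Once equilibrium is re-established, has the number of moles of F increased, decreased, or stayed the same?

Removing E (aq), a reactant, drives the reaction to the left.
Dilution lowers every aqueous concentration by the same factor. Δn_aq = 2 − 3 = -1, so the system shifts toward the side with more dissolved moles — to the left.
The net shift is to the left. F is a product, so its amount decreases.

decreases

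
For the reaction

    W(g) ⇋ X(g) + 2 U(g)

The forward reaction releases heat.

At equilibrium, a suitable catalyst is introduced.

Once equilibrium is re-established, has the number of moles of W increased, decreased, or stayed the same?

A catalyst speeds both forward and reverse rates equally; it changes neither Q nor K — no shift from this change.
No net shift occurs, so the amount of W is unchanged.

unchanged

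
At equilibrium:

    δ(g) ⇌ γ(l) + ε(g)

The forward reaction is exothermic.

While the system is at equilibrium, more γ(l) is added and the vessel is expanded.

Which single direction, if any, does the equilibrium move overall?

γ is a pure liquid; its activity is 1 regardless of amount, so Q is unaffected — no shift from this change.
Gas moles: reactants 1, products 1. Δn_gas = 0, so a volume change leaves Q equal to K — no shift from this change.
None of the changes alters Q relative to K, so there is no net shift.

no shift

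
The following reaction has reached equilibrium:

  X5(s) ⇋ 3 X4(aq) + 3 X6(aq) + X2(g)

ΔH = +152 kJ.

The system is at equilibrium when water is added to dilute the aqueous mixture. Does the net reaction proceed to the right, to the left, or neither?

right

Dilution lowers every aqueous concentration by the same factor. Δn_aq = 6 − 0 = +6, so the system shifts toward the side with more dissolved moles — to the right.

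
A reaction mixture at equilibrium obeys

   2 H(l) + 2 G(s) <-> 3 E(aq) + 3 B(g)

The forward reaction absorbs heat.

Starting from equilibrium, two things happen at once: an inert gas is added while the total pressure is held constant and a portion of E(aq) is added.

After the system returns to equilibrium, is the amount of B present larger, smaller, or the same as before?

Adding inert gas at constant total pressure expands the volume and lowers every reacting partial pressure. With Δn_gas = 3 − 0 = +3, Q moves away from K toward the side with fewer gas moles, so the system shifts toward the side with more gas moles — to the right.
Adding E (aq), a product, drives the reaction to the left.
The two effects oppose each other, so the net shift — and hence the change in B — cannot be determined from the given information.

cannot be determined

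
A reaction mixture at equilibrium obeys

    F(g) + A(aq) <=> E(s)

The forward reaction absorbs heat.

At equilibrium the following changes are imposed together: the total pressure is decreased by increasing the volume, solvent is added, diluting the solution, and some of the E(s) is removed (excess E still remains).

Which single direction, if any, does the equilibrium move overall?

Gas moles: reactants 1, products 0 (Δn_gas = -1). Expansion shifts the system toward the side with more moles of gas — to the left.
Dilution lowers every aqueous concentration by the same factor. Δn_aq = 0 − 1 = -1, so the system shifts toward the side with more dissolved moles — to the left.
E is a pure solid; its activity is 1 regardless of amount, so Q is unaffected — no shift from this change.
Only the nonzero effect(s) matter; the net shift is to the left.

left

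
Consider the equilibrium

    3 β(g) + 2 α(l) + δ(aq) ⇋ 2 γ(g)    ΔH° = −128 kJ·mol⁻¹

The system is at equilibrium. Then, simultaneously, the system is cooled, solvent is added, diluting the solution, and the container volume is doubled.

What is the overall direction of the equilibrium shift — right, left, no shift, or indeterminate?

The forward reaction is exothermic. Lowering T favours the exothermic direction — shift to the right.
Dilution lowers every aqueous concentration by the same factor. Δn_aq = 0 − 1 = -1, so the system shifts toward the side with more dissolved moles — to the left.
Gas moles: reactants 3, products 2 (Δn_gas = -1). Expansion shifts the system toward the side with more moles of gas — to the left.
The individual effects push in opposite directions; without quantitative information the net direction cannot be determined.

cannot be determined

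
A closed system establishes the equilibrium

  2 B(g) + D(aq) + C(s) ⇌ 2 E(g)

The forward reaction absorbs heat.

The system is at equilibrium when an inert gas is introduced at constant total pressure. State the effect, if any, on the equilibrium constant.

unchanged

The equilibrium constant depends only on temperature. This perturbation changes neither the position of equilibrium nor K.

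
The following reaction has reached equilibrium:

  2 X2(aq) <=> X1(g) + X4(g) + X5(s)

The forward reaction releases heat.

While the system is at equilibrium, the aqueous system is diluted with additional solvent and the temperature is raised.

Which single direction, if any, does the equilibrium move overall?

Dilution lowers every aqueous concentration by the same factor. Δn_aq = 0 − 2 = -2, so the system shifts toward the side with more dissolved moles — to the left.
The forward reaction is exothermic. Raising T favours the endothermic direction — shift to the left.
All effects act in the same direction — net shift to the left.

left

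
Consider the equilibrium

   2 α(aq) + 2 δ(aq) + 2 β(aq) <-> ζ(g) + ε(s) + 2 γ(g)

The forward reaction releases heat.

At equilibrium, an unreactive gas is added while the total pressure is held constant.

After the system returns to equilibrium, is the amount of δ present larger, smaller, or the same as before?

Adding inert gas at constant total pressure expands the volume and lowers every reacting partial pressure. With Δn_gas = 3 − 0 = +3, Q moves away from K toward the side with fewer gas moles, so the system shifts toward the side with more gas moles — to the right.
The net shift is to the right. δ is a reactant, so its amount decreases.

decreases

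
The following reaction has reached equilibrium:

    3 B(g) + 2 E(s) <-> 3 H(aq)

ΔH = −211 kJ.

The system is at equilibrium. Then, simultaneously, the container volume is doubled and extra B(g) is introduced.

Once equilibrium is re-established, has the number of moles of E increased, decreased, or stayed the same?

Gas moles: reactants 3, products 0 (Δn_gas = -3). Expansion shifts the system toward the side with more moles of gas — to the left.
Adding B (g), a reactant, drives the reaction to the right.
The two effects oppose each other, so the net shift — and hence the change in E — cannot be determined from the given information.

cannot be determined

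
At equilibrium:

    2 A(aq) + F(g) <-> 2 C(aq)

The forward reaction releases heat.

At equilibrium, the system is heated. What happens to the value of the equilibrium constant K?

decreases

K depends on temperature via the van 't Hoff relation. The forward reaction is exothermic, so raising T decreases K.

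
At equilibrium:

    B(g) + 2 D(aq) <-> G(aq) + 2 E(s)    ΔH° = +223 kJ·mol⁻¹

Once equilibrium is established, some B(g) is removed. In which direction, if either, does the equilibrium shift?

Removing B (g), a reactant, drives the reaction to the left.

left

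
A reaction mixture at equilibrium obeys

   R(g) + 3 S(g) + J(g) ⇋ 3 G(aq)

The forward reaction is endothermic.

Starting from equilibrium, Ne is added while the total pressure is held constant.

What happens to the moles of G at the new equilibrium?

decreases

Adding inert gas at constant total pressure expands the volume and lowers every reacting partial pressure. With Δn_gas = 0 − 5 = -5, Q moves away from K toward the side with fewer gas moles, so the system shifts toward the side with more gas moles — to the left.
The net shift is to the left. G is a product, so its amount decreases.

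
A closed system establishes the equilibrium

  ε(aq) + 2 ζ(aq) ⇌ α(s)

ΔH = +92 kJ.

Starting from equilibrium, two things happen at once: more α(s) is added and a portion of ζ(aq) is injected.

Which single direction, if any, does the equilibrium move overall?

right

α is a pure solid; its activity is 1 regardless of amount, so Q is unaffected — no shift from this change.
Adding ζ (aq), a reactant, drives the reaction to the right.
Only the nonzero effect(s) matter; the net shift is to the right.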